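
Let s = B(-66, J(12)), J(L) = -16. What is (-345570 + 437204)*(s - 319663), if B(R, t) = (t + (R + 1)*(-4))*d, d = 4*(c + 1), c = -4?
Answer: -29560303694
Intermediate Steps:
d = -12 (d = 4*(-4 + 1) = 4*(-3) = -12)
B(R, t) = 48 - 12*t + 48*R (B(R, t) = (t + (R + 1)*(-4))*(-12) = (t + (1 + R)*(-4))*(-12) = (t + (-4 - 4*R))*(-12) = (-4 + t - 4*R)*(-12) = 48 - 12*t + 48*R)
s = -2928 (s = 48 - 12*(-16) + 48*(-66) = 48 + 192 - 3168 = -2928)
(-345570 + 437204)*(s - 319663) = (-345570 + 437204)*(-2928 - 319663) = 91634*(-322591) = -29560303694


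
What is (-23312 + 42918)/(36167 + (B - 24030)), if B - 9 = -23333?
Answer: -19606/11187 ≈ -1.7526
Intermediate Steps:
B = -23324 (B = 9 - 23333 = -23324)
(-23312 + 42918)/(36167 + (B - 24030)) = (-23312 + 42918)/(36167 + (-23324 - 24030)) = 19606/(36167 - 47354) = 19606/(-11187) = 19606*(-1/11187) = -19606/11187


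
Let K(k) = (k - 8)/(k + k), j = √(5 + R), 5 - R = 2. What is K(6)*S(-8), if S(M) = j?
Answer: -√2/3 ≈ -0.47140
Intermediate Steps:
R = 3 (R = 5 - 1*2 = 5 - 2 = 3)
j = 2*√2 (j = √(5 + 3) = √8 = 2*√2 ≈ 2.8284)
K(k) = (-8 + k)/(2*k) (K(k) = (-8 + k)/((2*k)) = (-8 + k)*(1/(2*k)) = (-8 + k)/(2*k))
S(M) = 2*√2
K(6)*S(-8) = ((½)*(-8 + 6)/6)*(2*√2) = ((½)*(⅙)*(-2))*(2*√2) = -√2/3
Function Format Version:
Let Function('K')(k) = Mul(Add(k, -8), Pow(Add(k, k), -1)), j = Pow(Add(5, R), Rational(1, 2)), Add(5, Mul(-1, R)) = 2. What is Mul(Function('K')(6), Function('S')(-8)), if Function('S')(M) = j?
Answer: Mul(Rational(-1, 3), Pow(2, Rational(1, 2))) ≈ -0.47140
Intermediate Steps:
R = 3 (R = Add(5, Mul(-1, 2)) = Add(5, -2) = 3)
j = Mul(2, Pow(2, Rational(1, 2))) (j = Pow(Add(5, 3), Rational(1, 2)) = Pow(8, Rational(1, 2)) = Mul(2, Pow(2, Rational(1, 2))) ≈ 2.8284)
Function('K')(k) = Mul(Rational(1, 2), Pow(k, -1), Add(-8, k)) (Function('K')(k) = Mul(Add(-8, k), Pow(Mul(2, k), -1)) = Mul(Add(-8, k), Mul(Rational(1, 2), Pow(k, -1))) = Mul(Rational(1, 2), Pow(k, -1), Add(-8, k)))
Function('S')(M) = Mul(2, Pow(2, Rational(1, 2)))
Mul(Function('K')(6), Function('S')(-8)) = Mul(Mul(Rational(1, 2), Pow(6, -1), Add(-8, 6)), Mul(2, Pow(2, Rational(1, 2)))) = Mul(Mul(Rational(1, 2), Rational(1, 6), -2), Mul(2, Pow(2, Rational(1, 2)))) = Mul(Rational(-1, 6), Mul(2, Pow(2, Rational(1, 2)))) = Mul(Rational(-1, 3), Pow(2, Rational(1, 2)))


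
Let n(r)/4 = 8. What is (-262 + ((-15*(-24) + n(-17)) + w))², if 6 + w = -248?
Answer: 15376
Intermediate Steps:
w = -254 (w = -6 - 248 = -254)
n(r) = 32 (n(r) = 4*8 = 32)
(-262 + ((-15*(-24) + n(-17)) + w))² = (-262 + ((-15*(-24) + 32) - 254))² = (-262 + ((360 + 32) - 254))² = (-262 + (392 - 254))² = (-262 + 138)² = (-124)² = 15376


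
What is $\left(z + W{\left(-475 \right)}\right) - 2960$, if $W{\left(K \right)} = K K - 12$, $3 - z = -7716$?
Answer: $230372$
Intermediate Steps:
$z = 7719$ ($z = 3 - -7716 = 3 + 7716 = 7719$)
$W{\left(K \right)} = -12 + K^{2}$ ($W{\left(K \right)} = K^{2} - 12 = -12 + K^{2}$)
$\left(z + W{\left(-475 \right)}\right) - 2960 = \left(7719 - \left(12 - \left(-475\right)^{2}\right)\right) - 2960 = \left(7719 + \left(-12 + 225625\right)\right) - 2960 = \left(7719 + 225613\right) - 2960 = 233332 - 2960 = 230372$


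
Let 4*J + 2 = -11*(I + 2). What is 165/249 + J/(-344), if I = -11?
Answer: 67629/114208 ≈ 0.59216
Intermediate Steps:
J = 97/4 (J = -½ + (-11*(-11 + 2))/4 = -½ + (-11*(-9))/4 = -½ + (¼)*99 = -½ + 99/4 = 97/4 ≈ 24.250)
165/249 + J/(-344) = 165/249 + (97/4)/(-344) = 165*(1/249) + (97/4)*(-1/344) = 55/83 - 97/1376 = 67629/114208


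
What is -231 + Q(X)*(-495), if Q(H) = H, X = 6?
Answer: -3201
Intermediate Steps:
-231 + Q(X)*(-495) = -231 + 6*(-495) = -231 - 2970 = -3201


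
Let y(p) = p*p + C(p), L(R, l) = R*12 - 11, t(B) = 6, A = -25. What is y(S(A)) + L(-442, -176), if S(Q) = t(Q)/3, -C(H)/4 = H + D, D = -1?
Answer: -5315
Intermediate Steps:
L(R, l) = -11 + 12*R (L(R, l) = 12*R - 11 = -11 + 12*R)
C(H) = 4 - 4*H (C(H) = -4*(H - 1) = -4*(-1 + H) = 4 - 4*H)
S(Q) = 2 (S(Q) = 6/3 = 6*(⅓) = 2)
y(p) = 4 + p² - 4*p (y(p) = p*p + (4 - 4*p) = p² + (4 - 4*p) = 4 + p² - 4*p)
y(S(A)) + L(-442, -176) = (4 + 2² - 4*2) + (-11 + 12*(-442)) = (4 + 4 - 8) + (-11 - 5304) = 0 - 5315 = -5315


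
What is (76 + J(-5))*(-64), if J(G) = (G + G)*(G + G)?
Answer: -11264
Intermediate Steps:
J(G) = 4*G² (J(G) = (2*G)*(2*G) = 4*G²)
(76 + J(-5))*(-64) = (76 + 4*(-5)²)*(-64) = (76 + 4*25)*(-64) = (76 + 100)*(-64) = 176*(-64) = -11264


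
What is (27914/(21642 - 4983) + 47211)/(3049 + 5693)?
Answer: 786515963/145632978 ≈ 5.4007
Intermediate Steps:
(27914/(21642 - 4983) + 47211)/(3049 + 5693) = (27914/16659 + 47211)/8742 = (27914*(1/16659) + 47211)*(1/8742) = (27914/16659 + 47211)*(1/8742) = (786515963/16659)*(1/8742) = 786515963/145632978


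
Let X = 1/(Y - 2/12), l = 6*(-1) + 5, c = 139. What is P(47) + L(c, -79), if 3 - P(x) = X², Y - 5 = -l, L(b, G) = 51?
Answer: 66114/1225 ≈ 53.971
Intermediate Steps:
l = -1 (l = -6 + 5 = -1)
Y = 6 (Y = 5 - 1*(-1) = 5 + 1 = 6)
X = 6/35 (X = 1/(6 - 2/12) = 1/(6 - 2*1/12) = 1/(6 - ⅙) = 1/(35/6) = 6/35 ≈ 0.17143)
P(x) = 3639/1225 (P(x) = 3 - (6/35)² = 3 - 1*36/1225 = 3 - 36/1225 = 3639/1225)
P(47) + L(c, -79) = 3639/1225 + 51 = 66114/1225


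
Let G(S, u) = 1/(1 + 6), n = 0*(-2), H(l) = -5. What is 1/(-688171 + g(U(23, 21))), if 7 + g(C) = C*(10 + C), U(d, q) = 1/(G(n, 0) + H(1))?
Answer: -1156/795536099 ≈ -1.4531e-6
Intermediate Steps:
n = 0
G(S, u) = ⅐ (G(S, u) = 1/7 = ⅐)
U(d, q) = -7/34 (U(d, q) = 1/(⅐ - 5) = 1/(-34/7) = -7/34)
g(C) = -7 + C*(10 + C)
1/(-688171 + g(U(23, 21))) = 1/(-688171 + (-7 + (-7/34)² + 10*(-7/34))) = 1/(-688171 + (-7 + 49/1156 - 35/17)) = 1/(-688171 - 10423/1156) = 1/(-795536099/1156) = -1156/795536099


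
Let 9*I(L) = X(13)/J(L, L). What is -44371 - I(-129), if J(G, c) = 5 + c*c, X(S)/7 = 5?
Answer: -949628147/21402 ≈ -44371.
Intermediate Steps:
X(S) = 35 (X(S) = 7*5 = 35)
J(G, c) = 5 + c²
I(L) = 35/(9*(5 + L²)) (I(L) = (35/(5 + L²))/9 = 35/(9*(5 + L²)))
-44371 - I(-129) = -44371 - 35/(9*(5 + (-129)²)) = -44371 - 35/(9*(5 + 16641)) = -44371 - 35/(9*16646) = -44371 - 1*5/21402 = -44371 - 5/21402 = -949628147/21402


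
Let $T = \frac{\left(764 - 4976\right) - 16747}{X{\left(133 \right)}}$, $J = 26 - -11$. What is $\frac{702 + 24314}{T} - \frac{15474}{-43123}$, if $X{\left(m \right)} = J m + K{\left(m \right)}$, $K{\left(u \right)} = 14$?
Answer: $- \frac{5323380797514}{903814957} \approx -5889.9$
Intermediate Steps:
$J = 37$ ($J = 26 + 11 = 37$)
$X{\left(m \right)} = 14 + 37 m$ ($X{\left(m \right)} = 37 m + 14 = 14 + 37 m$)
$T = - \frac{20959}{4935}$ ($T = \frac{\left(764 - 4976\right) - 16747}{14 + 37 \cdot 133} = \frac{-4212 - 16747}{14 + 4921} = - \frac{20959}{4935} \approx -4.247$)
$\frac{702 + 24314}{T} - \frac{15474}{-43123} = \frac{702 + 24314}{- \frac{20959}{4935}} - \frac{15474}{-43123} = 25016 \left(- \frac{4935}{20959}\right) - - \frac{15474}{43123} = - \frac{123453960}{20959} + \frac{15474}{43123} = - \frac{5323380797514}{903814957}$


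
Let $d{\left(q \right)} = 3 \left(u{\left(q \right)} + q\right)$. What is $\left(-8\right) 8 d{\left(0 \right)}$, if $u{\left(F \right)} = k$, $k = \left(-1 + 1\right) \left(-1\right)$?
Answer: $0$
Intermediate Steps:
$k = 0$ ($k = 0 \left(-1\right) = 0$)
$u{\left(F \right)} = 0$
$d{\left(q \right)} = 3 q$ ($d{\left(q \right)} = 3 \left(0 + q\right) = 3 q$)
$\left(-8\right) 8 d{\left(0 \right)} = \left(-8\right) 8 \cdot 3 \cdot 0 = \left(-64\right) 0 = 0$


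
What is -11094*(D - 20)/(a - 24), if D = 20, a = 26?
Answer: 0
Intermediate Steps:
-11094*(D - 20)/(a - 24) = -11094*(20 - 20)/(26 - 24) = -0/2 = -11094*0 = 0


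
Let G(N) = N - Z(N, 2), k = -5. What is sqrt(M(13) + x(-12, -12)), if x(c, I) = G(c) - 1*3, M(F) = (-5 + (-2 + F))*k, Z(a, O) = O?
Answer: I*sqrt(47) ≈ 6.8557*I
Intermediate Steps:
G(N) = -2 + N (G(N) = N - 1*2 = N - 2 = -2 + N)
M(F) = 35 - 5*F (M(F) = (-5 + (-2 + F))*(-5) = (-7 + F)*(-5) = 35 - 5*F)
x(c, I) = -5 + c (x(c, I) = (-2 + c) - 1*3 = (-2 + c) - 3 = -5 + c)
sqrt(M(13) + x(-12, -12)) = sqrt((35 - 5*13) + (-5 - 12)) = sqrt((35 - 65) - 17) = sqrt(-30 - 17) = sqrt(-47) = I*sqrt(47)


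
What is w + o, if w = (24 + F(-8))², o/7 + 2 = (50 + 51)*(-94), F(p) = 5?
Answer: -65631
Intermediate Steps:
o = -66472 (o = -14 + 7*((50 + 51)*(-94)) = -14 + 7*(101*(-94)) = -14 + 7*(-9494) = -14 - 66458 = -66472)
w = 841 (w = (24 + 5)² = 29² = 841)
w + o = 841 - 66472 = -65631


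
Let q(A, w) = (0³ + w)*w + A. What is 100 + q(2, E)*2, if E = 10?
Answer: 304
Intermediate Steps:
q(A, w) = A + w² (q(A, w) = (0 + w)*w + A = w*w + A = w² + A = A + w²)
100 + q(2, E)*2 = 100 + (2 + 10²)*2 = 100 + (2 + 100)*2 = 100 + 102*2 = 100 + 204 = 304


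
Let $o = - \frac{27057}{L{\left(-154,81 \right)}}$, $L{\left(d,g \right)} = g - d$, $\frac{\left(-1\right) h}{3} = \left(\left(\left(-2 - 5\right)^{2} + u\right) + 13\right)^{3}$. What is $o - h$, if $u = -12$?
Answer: $\frac{88097943}{235} \approx 3.7489 \cdot 10^{5}$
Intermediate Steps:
$h = -375000$ ($h = - 3 \left(\left(\left(-2 - 5\right)^{2} - 12\right) + 13\right)^{3} = - 3 \left(\left(\left(-7\right)^{2} - 12\right) + 13\right)^{3} = - 3 \left(\left(49 - 12\right) + 13\right)^{3} = - 3 \left(37 + 13\right)^{3} = - 3 \cdot 50^{3} = \left(-3\right) 125000 = -375000$)
$o = - \frac{27057}{235}$ ($o = - \frac{27057}{81 - -154} = - \frac{27057}{81 + 154} = - \frac{27057}{235} \approx -115.14$)
$o - h = - \frac{27057}{235} - -375000 = - \frac{27057}{235} + 375000 = \frac{88097943}{235}$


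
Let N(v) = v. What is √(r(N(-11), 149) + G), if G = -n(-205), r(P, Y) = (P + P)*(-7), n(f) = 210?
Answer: 2*I*√14 ≈ 7.4833*I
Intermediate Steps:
r(P, Y) = -14*P (r(P, Y) = (2*P)*(-7) = -14*P)
G = -210 (G = -1*210 = -210)
√(r(N(-11), 149) + G) = √(-14*(-11) - 210) = √(154 - 210) = √(-56) = 2*I*√14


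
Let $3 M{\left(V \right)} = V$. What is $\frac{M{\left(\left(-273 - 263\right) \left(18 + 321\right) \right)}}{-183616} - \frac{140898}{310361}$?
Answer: $- \frac{884147765}{7123405672} \approx -0.12412$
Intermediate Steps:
$M{\left(V \right)} = \frac{V}{3}$
$\frac{M{\left(\left(-273 - 263\right) \left(18 + 321\right) \right)}}{-183616} - \frac{140898}{310361} = \frac{\frac{1}{3} \left(-273 - 263\right) \left(18 + 321\right)}{-183616} - \frac{140898}{310361} = \frac{\left(-536\right) 339}{3} \left(- \frac{1}{183616}\right) - \frac{140898}{310361} = \frac{1}{3} \left(-181704\right) \left(- \frac{1}{183616}\right) - \frac{140898}{310361} = \left(-60568\right) \left(- \frac{1}{183616}\right) - \frac{140898}{310361} = \frac{7571}{22952} - \frac{140898}{310361} = - \frac{884147765}{7123405672}$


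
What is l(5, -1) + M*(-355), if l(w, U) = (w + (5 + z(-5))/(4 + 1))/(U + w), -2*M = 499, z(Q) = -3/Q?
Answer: 8857403/100 ≈ 88574.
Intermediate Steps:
M = -499/2 (M = -½*499 = -499/2 ≈ -249.50)
l(w, U) = (28/25 + w)/(U + w) (l(w, U) = (w + (5 - 3/(-5))/(4 + 1))/(U + w) = (w + (5 - 3*(-⅕))/5)/(U + w) = (w + (5 + ⅗)*(⅕))/(U + w) = (w + (28/5)*(⅕))/(U + w) = (w + 28/25)/(U + w) = (28/25 + w)/(U + w))
l(5, -1) + M*(-355) = (28/25 + 5)/(-1 + 5) - 499/2*(-355) = (153/25)/4 + 177145/2 = (¼)*(153/25) + 177145/2 = 153/100 + 177145/2 = 8857403/100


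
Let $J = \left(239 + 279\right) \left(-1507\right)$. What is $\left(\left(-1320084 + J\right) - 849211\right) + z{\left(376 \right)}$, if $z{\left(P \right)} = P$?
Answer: $-2949545$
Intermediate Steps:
$J = -780626$ ($J = 518 \left(-1507\right) = -780626$)
$\left(\left(-1320084 + J\right) - 849211\right) + z{\left(376 \right)} = \left(\left(-1320084 - 780626\right) - 849211\right) + 376 = \left(-2100710 - 849211\right) + 376 = -2949921 + 376 = -2949545$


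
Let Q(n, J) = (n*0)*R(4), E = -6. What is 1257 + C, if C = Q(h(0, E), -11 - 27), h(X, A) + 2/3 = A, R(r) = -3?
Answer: 1257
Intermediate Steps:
h(X, A) = -⅔ + A
Q(n, J) = 0 (Q(n, J) = (n*0)*(-3) = 0*(-3) = 0)
C = 0
1257 + C = 1257 + 0 = 1257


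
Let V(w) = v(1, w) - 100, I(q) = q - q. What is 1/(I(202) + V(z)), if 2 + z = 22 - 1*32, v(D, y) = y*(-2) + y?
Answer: -1/88 ≈ -0.011364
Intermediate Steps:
I(q) = 0
v(D, y) = -y (v(D, y) = -2*y + y = -y)
z = -12 (z = -2 + (22 - 1*32) = -2 + (22 - 32) = -2 - 10 = -12)
V(w) = -100 - w (V(w) = -w - 100 = -100 - w)
1/(I(202) + V(z)) = 1/(0 + (-100 - 1*(-12))) = 1/(0 + (-100 + 12)) = 1/(0 - 88) = 1/(-88) = -1/88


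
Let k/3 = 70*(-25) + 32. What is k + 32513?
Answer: 27359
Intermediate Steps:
k = -5154 (k = 3*(70*(-25) + 32) = 3*(-1750 + 32) = 3*(-1718) = -5154)
k + 32513 = -5154 + 32513 = 27359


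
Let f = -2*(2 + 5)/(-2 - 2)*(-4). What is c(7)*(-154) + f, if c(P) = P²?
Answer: -7560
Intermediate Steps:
f = -14 (f = -14/(-4)*(-4) = -14*(-1)/4*(-4) = -2*(-7/4)*(-4) = (7/2)*(-4) = -14)
c(7)*(-154) + f = 7²*(-154) - 14 = 49*(-154) - 14 = -7546 - 14 = -7560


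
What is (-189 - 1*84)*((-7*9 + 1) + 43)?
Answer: 5187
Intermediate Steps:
(-189 - 1*84)*((-7*9 + 1) + 43) = (-189 - 84)*((-63 + 1) + 43) = -273*(-62 + 43) = -273*(-19) = 5187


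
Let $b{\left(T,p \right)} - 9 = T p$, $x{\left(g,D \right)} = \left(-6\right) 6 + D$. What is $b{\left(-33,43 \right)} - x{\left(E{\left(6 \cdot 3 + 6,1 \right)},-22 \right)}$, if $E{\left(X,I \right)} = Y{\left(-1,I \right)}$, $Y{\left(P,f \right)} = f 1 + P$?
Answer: $-1352$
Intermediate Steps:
$Y{\left(P,f \right)} = P + f$ ($Y{\left(P,f \right)} = f + P = P + f$)
$E{\left(X,I \right)} = -1 + I$
$x{\left(g,D \right)} = -36 + D$
$b{\left(T,p \right)} = 9 + T p$
$b{\left(-33,43 \right)} - x{\left(E{\left(6 \cdot 3 + 6,1 \right)},-22 \right)} = \left(9 - 1419\right) - \left(-36 - 22\right) = \left(9 - 1419\right) - -58 = -1410 + 58 = -1352$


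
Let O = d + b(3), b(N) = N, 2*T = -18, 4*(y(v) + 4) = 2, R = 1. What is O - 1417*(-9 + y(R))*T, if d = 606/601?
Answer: -191609007/1202 ≈ -1.5941e+5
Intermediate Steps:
y(v) = -7/2 (y(v) = -4 + (¼)*2 = -4 + ½ = -7/2)
T = -9 (T = (½)*(-18) = -9)
d = 606/601 (d = 606*(1/601) = 606/601 ≈ 1.0083)
O = 2409/601 (O = 606/601 + 3 = 2409/601 ≈ 4.0083)
O - 1417*(-9 + y(R))*T = 2409/601 - 1417*(-9 - 7/2)*(-9) = 2409/601 - (-35425)*(-9)/2 = 2409/601 - 1417*225/2 = 2409/601 - 318825/2 = -191609007/1202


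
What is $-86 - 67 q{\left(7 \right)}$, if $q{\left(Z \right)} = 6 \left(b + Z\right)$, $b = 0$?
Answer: $-2900$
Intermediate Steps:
$q{\left(Z \right)} = 6 Z$ ($q{\left(Z \right)} = 6 \left(0 + Z\right) = 6 Z$)
$-86 - 67 q{\left(7 \right)} = -86 - 67 \cdot 6 \cdot 7 = -86 - 2814 = -2900$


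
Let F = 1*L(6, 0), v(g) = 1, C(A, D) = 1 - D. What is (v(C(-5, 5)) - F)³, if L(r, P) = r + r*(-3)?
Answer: 2197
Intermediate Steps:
L(r, P) = -2*r (L(r, P) = r - 3*r = -2*r)
F = -12 (F = 1*(-2*6) = 1*(-12) = -12)
(v(C(-5, 5)) - F)³ = (1 - 1*(-12))³ = (1 + 12)³ = 13³ = 2197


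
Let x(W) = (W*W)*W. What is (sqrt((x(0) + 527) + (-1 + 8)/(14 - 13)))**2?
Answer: 534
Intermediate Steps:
x(W) = W**3 (x(W) = W**2*W = W**3)
(sqrt((x(0) + 527) + (-1 + 8)/(14 - 13)))**2 = (sqrt((0**3 + 527) + (-1 + 8)/(14 - 13)))**2 = (sqrt((0 + 527) + 7/1))**2 = (sqrt(527 + 1*7))**2 = (sqrt(527 + 7))**2 = (sqrt(534))**2 = 534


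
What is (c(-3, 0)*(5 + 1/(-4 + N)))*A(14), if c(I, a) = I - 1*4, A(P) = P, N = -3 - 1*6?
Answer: -6272/13 ≈ -482.46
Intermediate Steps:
N = -9 (N = -3 - 6 = -9)
c(I, a) = -4 + I (c(I, a) = I - 4 = -4 + I)
(c(-3, 0)*(5 + 1/(-4 + N)))*A(14) = ((-4 - 3)*(5 + 1/(-4 - 9)))*14 = -7*(5 + 1/(-13))*14 = -7*(5 - 1/13)*14 = -7*64/13*14 = -448/13*14 = -6272/13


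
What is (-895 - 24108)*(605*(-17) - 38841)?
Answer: 1228297378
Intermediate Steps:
(-895 - 24108)*(605*(-17) - 38841) = -25003*(-10285 - 38841) = -25003*(-49126) = 1228297378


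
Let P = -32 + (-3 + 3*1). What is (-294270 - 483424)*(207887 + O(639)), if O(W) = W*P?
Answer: -145770185666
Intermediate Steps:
P = -32 (P = -32 + (-3 + 3) = -32 + 0 = -32)
O(W) = -32*W (O(W) = W*(-32) = -32*W)
(-294270 - 483424)*(207887 + O(639)) = (-294270 - 483424)*(207887 - 32*639) = -777694*(207887 - 20448) = -777694*187439 = -145770185666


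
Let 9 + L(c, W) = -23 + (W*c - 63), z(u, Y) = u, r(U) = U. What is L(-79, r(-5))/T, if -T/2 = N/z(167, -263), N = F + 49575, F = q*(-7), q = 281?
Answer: -12525/23804 ≈ -0.52617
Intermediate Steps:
F = -1967 (F = 281*(-7) = -1967)
N = 47608 (N = -1967 + 49575 = 47608)
L(c, W) = -95 + W*c (L(c, W) = -9 + (-23 + (W*c - 63)) = -9 + (-23 + (-63 + W*c)) = -9 + (-86 + W*c) = -95 + W*c)
T = -95216/167 ≈ -570.16
L(-79, r(-5))/T = (-95 - 5*(-79))/(-95216/167) = (-95 + 395)*(-167/95216) = 300*(-167/95216) = -12525/23804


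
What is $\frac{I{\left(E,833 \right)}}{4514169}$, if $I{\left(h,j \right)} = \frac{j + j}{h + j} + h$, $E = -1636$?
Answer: $- \frac{438458}{1208292569} \approx -0.00036287$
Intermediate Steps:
$I{\left(h,j \right)} = h + \frac{2 j}{h + j}$ ($I{\left(h,j \right)} = \frac{2 j}{h + j} + h = h + \frac{2 j}{h + j}$)
$\frac{I{\left(E,833 \right)}}{4514169} = \frac{\frac{1}{-1636 + 833} \left(\left(-1636\right)^{2} + 2 \cdot 833 - 1362788\right)}{4514169} = \frac{2676496 + 1666 - 1362788}{-803} \cdot \frac{1}{4514169} = \left(- \frac{1}{803}\right) 1315374 \cdot \frac{1}{4514169} = \left(- \frac{1315374}{803}\right) \frac{1}{4514169} = - \frac{438458}{1208292569}$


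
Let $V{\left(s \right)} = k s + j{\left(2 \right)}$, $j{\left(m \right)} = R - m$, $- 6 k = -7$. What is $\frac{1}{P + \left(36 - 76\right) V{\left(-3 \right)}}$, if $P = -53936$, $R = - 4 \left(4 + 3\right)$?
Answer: $- \frac{1}{52596} \approx -1.9013 \cdot 10^{-5}$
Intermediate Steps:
$R = -28$ ($R = \left(-4\right) 7 = -28$)
$k = \frac{7}{6}$ ($k = \left(- \frac{1}{6}\right) \left(-7\right) = \frac{7}{6} \approx 1.1667$)
$j{\left(m \right)} = -28 - m$
$V{\left(s \right)} = -30 + \frac{7 s}{6}$ ($V{\left(s \right)} = \frac{7 s}{6} - 30 = -30 + \frac{7 s}{6}$)
$\frac{1}{P + \left(36 - 76\right) V{\left(-3 \right)}} = \frac{1}{-53936 + \left(36 - 76\right) \left(-30 + \frac{7}{6} \left(-3\right)\right)} = \frac{1}{-53936 - 40 \left(-30 - \frac{7}{2}\right)} = \frac{1}{-53936 - -1340} = \frac{1}{-53936 + 1340} = \frac{1}{-52596} = - \frac{1}{52596}$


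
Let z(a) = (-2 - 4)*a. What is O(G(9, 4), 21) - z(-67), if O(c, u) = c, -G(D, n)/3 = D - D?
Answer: -402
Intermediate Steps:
G(D, n) = 0 (G(D, n) = -3*(D - D) = -3*0 = 0)
z(a) = -6*a
O(G(9, 4), 21) - z(-67) = 0 - (-6)*(-67) = 0 - 1*402 = 0 - 402 = -402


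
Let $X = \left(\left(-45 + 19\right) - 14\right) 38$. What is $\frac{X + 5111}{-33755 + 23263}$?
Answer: $- \frac{3591}{10492} \approx -0.34226$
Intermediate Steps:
$X = -1520$ ($X = \left(-26 - 14\right) 38 = \left(-40\right) 38 = -1520$)
$\frac{X + 5111}{-33755 + 23263} = \frac{-1520 + 5111}{-33755 + 23263} = \frac{3591}{-10492} = 3591 \left(- \frac{1}{10492}\right) = - \frac{3591}{10492}$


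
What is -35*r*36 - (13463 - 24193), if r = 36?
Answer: -34630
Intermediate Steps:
-35*r*36 - (13463 - 24193) = -35*36*36 - (13463 - 24193) = -1260*36 - 1*(-10730) = -45360 + 10730 = -34630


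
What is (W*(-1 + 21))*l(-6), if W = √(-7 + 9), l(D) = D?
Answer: -120*√2 ≈ -169.71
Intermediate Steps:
W = √2 ≈ 1.4142
(W*(-1 + 21))*l(-6) = (√2*(-1 + 21))*(-6) = (√2*20)*(-6) = (20*√2)*(-6) = -120*√2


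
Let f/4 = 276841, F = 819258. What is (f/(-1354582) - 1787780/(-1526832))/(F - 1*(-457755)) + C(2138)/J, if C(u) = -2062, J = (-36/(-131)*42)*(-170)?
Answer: 412865130485811581773/392869981685909783160 ≈ 1.0509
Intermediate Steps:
f = 1107364 (f = 4*276841 = 1107364)
J = -257040/131 (J = (-36*(-1/131)*42)*(-170) = ((36/131)*42)*(-170) = (1512/131)*(-170) = -257040/131 ≈ -1962.1)
(f/(-1354582) - 1787780/(-1526832))/(F - 1*(-457755)) + C(2138)/J = (1107364/(-1354582) - 1787780/(-1526832))/(819258 - 1*(-457755)) - 2062/(-257040/131) = (1107364*(-1/1354582) - 1787780*(-1/1526832))/(819258 + 457755) - 2062*(-131/257040) = (-553682/677291 + 446945/381708)/1277013 + 135061/128520 = (91366977139/258527393028)*(1/1277013) + 135061/128520 = 91366977139/330142841752865364 + 135061/128520 = 412865130485811581773/392869981685909783160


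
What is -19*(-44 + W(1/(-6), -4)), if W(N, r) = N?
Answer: 5035/6 ≈ 839.17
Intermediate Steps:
-19*(-44 + W(1/(-6), -4)) = -19*(-44 + 1/(-6)) = -19*(-44 - ⅙) = -19*(-265/6) = 5035/6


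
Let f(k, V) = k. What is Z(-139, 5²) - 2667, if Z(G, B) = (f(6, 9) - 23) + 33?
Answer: -2651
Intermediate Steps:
Z(G, B) = 16 (Z(G, B) = (6 - 23) + 33 = -17 + 33 = 16)
Z(-139, 5²) - 2667 = 16 - 2667 = -2651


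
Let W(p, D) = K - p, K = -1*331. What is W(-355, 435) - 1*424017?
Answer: -423993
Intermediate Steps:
K = -331
W(p, D) = -331 - p
W(-355, 435) - 1*424017 = (-331 - 1*(-355)) - 1*424017 = (-331 + 355) - 424017 = 24 - 424017 = -423993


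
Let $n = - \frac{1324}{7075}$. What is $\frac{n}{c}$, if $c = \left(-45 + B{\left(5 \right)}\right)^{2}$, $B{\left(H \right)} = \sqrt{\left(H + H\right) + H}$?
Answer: $- \frac{45016}{476395125} - \frac{662 \sqrt{15}}{158798375} \approx -0.00011064$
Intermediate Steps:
$B{\left(H \right)} = \sqrt{3} \sqrt{H}$ ($B{\left(H \right)} = \sqrt{2 H + H} = \sqrt{3 H} = \sqrt{3} \sqrt{H}$)
$n = - \frac{1324}{7075}$ ($n = \left(-1324\right) \frac{1}{7075} = - \frac{1324}{7075} \approx -0.18714$)
$c = \left(-45 + \sqrt{15}\right)^{2}$ ($c = \left(-45 + \sqrt{3} \sqrt{5}\right)^{2} = \left(-45 + \sqrt{15}\right)^{2} \approx 1691.4$)
$\frac{n}{c} = - \frac{1324}{7075 \left(45 - \sqrt{15}\right)^{2}}$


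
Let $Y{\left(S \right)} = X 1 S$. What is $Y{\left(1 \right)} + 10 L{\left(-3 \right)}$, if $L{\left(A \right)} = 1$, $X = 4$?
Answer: $14$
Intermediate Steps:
$Y{\left(S \right)} = 4 S$ ($Y{\left(S \right)} = 4 \cdot 1 S = 4 S$)
$Y{\left(1 \right)} + 10 L{\left(-3 \right)} = 4 \cdot 1 + 10 \cdot 1 = 4 + 10 = 14$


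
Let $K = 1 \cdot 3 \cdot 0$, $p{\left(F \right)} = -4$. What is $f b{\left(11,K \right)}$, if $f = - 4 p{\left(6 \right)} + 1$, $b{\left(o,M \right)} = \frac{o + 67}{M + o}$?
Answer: $\frac{1326}{11} \approx 120.55$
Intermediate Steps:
$K = 0$ ($K = 3 \cdot 0 = 0$)
$b{\left(o,M \right)} = \frac{67 + o}{M + o}$
$f = 17$ ($f = \left(-4\right) \left(-4\right) + 1 = 16 + 1 = 17$)
$f b{\left(11,K \right)} = 17 \frac{67 + 11}{0 + 11} = 17 \cdot \frac{1}{11} \cdot 78 = 17 \cdot \frac{78}{11} = \frac{1326}{11}$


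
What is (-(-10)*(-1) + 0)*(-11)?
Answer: 110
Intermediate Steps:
(-(-10)*(-1) + 0)*(-11) = (-5*2 + 0)*(-11) = (-10 + 0)*(-11) = -10*(-11) = 110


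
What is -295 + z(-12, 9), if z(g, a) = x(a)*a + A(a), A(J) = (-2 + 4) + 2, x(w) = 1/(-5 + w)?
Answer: -1155/4 ≈ -288.75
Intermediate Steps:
A(J) = 4 (A(J) = 2 + 2 = 4)
z(g, a) = 4 + a/(-5 + a) (z(g, a) = a/(-5 + a) + 4 = 4 + a/(-5 + a))
-295 + z(-12, 9) = -295 + 5*(-4 + 9)/(-5 + 9) = -295 + 5*5/4 = -295 + 5*(¼)*5 = -295 + 25/4 = -1155/4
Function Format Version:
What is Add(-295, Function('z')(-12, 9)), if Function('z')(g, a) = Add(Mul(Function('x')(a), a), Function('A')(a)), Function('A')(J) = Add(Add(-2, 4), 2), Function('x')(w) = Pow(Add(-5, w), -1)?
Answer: Rational(-1155, 4) ≈ -288.75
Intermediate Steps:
Function('A')(J) = 4 (Function('A')(J) = Add(2, 2) = 4)
Function('z')(g, a) = Add(4, Mul(a, Pow(Add(-5, a), -1))) (Function('z')(g, a) = Add(Mul(Pow(Add(-5, a), -1), a), 4) = Add(Mul(a, Pow(Add(-5, a), -1)), 4) = Add(4, Mul(a, Pow(Add(-5, a), -1))))
Add(-295, Function('z')(-12, 9)) = Add(-295, Mul(5, Pow(Add(-5, 9), -1), Add(-4, 9))) = Add(-295, Mul(5, Pow(4, -1), 5)) = Add(-295, Mul(5, Rational(1, 4), 5)) = Add(-295, Rational(25, 4)) = Rational(-1155, 4)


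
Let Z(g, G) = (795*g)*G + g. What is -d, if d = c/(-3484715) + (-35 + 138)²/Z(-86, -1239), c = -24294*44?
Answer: -90586905615419/295191406391960 ≈ -0.30688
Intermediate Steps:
Z(g, G) = g + 795*G*g (Z(g, G) = 795*G*g + g = g + 795*G*g)
c = -1068936
d = 90586905615419/295191406391960 (d = -1068936/(-3484715) + (-35 + 138)²/((-86*(1 + 795*(-1239)))) = -1068936*(-1/3484715) + 103²/((-86*(1 - 985005))) = 1068936/3484715 + 10609/((-86*(-985004))) = 1068936/3484715 + 10609/84710344 = 90586905615419/295191406391960 ≈ 0.30688)
-d = -1*90586905615419/295191406391960 = -90586905615419/295191406391960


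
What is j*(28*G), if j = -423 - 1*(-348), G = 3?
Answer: -6300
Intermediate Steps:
j = -75 (j = -423 + 348 = -75)
j*(28*G) = -2100*3 = -75*84 = -6300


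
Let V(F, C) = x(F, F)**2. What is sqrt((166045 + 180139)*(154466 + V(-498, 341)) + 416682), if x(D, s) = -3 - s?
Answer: sqrt(138297809026) ≈ 3.7188e+5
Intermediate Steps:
V(F, C) = (-3 - F)**2
sqrt((166045 + 180139)*(154466 + V(-498, 341)) + 416682) = sqrt((166045 + 180139)*(154466 + (3 - 498)**2) + 416682) = sqrt(346184*(154466 + (-495)**2) + 416682) = sqrt(346184*(154466 + 245025) + 416682) = sqrt(346184*399491 + 416682) = sqrt(138297392344 + 416682) = sqrt(138297809026)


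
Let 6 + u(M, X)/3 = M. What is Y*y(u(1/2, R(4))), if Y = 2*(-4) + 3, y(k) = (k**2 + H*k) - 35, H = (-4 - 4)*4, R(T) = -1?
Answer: -15305/4 ≈ -3826.3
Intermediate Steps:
u(M, X) = -18 + 3*M
H = -32 (H = -8*4 = -32)
y(k) = -35 + k**2 - 32*k (y(k) = (k**2 - 32*k) - 35 = -35 + k**2 - 32*k)
Y = -5 (Y = -8 + 3 = -5)
Y*y(u(1/2, R(4))) = -5*(-35 + (-18 + 3/2)**2 - 32*(-18 + 3/2)) = -5*(-35 + (-33/2)**2 - 32*(-33/2)) = -5*(-35 + 1089/4 + 528) = -5*3061/4 = -15305/4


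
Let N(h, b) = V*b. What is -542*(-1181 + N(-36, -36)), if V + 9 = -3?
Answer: 405958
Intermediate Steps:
V = -12 (V = -9 - 3 = -12)
N(h, b) = -12*b
-542*(-1181 + N(-36, -36)) = -542*(-1181 - 12*(-36)) = -542*(-1181 + 432) = -542*(-749) = 405958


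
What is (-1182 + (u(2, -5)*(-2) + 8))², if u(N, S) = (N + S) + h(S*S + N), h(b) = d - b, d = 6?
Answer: 1267876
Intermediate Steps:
h(b) = 6 - b
u(N, S) = 6 + S - S² (u(N, S) = (N + S) + (6 - (S*S + N)) = (N + S) + (6 - (S² + N)) = (N + S) + (6 - (N + S²)) = (N + S) + (6 + (-N - S²)) = (N + S) + (6 - N - S²) = 6 + S - S²)
(-1182 + (u(2, -5)*(-2) + 8))² = (-1182 + ((6 - 5 - 1*(-5)²)*(-2) + 8))² = (-1182 + ((6 - 5 - 1*25)*(-2) + 8))² = (-1182 + ((6 - 5 - 25)*(-2) + 8))² = (-1182 + (-24*(-2) + 8))² = (-1182 + (48 + 8))² = (-1182 + 56)² = (-1126)² = 1267876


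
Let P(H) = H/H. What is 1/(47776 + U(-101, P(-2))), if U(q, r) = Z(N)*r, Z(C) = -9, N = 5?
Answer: 1/47767 ≈ 2.0935e-5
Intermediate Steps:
P(H) = 1
U(q, r) = -9*r
1/(47776 + U(-101, P(-2))) = 1/(47776 - 9*1) = 1/(47776 - 9) = 1/47767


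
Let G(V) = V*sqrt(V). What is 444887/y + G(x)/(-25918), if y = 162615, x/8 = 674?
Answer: 444887/162615 - 10784*sqrt(337)/12959 ≈ -12.541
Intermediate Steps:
x = 5392 (x = 8*674 = 5392)
G(V) = V**(3/2)
444887/y + G(x)/(-25918) = 444887/162615 + 5392**(3/2)/(-25918) = 444887*(1/162615) + (21568*sqrt(337))*(-1/25918) = 444887/162615 - 10784*sqrt(337)/12959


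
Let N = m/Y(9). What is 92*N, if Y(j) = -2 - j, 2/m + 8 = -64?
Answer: 23/99 ≈ 0.23232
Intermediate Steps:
m = -1/36 (m = 2/(-8 - 64) = 2/(-72) = 2*(-1/72) = -1/36 ≈ -0.027778)
N = 1/396 (N = -1/(36*(-2 - 1*9)) = -1/(36*(-2 - 9)) = -1/36/(-11) = -1/36*(-1/11) = 1/396 ≈ 0.0025253)
92*N = 92*(1/396) = 23/99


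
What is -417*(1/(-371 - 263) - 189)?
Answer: 49967859/634 ≈ 78814.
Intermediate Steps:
-417*(1/(-371 - 263) - 189) = -417*(1/(-634) - 189) = -417*(-1/634 - 189) = -417*(-119827/634) = 49967859/634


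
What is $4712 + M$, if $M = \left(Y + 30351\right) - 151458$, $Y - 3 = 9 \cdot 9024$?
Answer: $-35176$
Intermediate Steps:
$Y = 81219$ ($Y = 3 + 9 \cdot 9024 = 3 + 81216 = 81219$)
$M = -39888$ ($M = \left(81219 + 30351\right) - 151458 = 111570 - 151458 = -39888$)
$4712 + M = 4712 - 39888 = -35176$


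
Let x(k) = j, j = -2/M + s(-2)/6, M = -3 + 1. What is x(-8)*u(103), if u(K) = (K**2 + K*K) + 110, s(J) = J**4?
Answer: 234608/3 ≈ 78203.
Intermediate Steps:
M = -2
u(K) = 110 + 2*K**2 (u(K) = (K**2 + K**2) + 110 = 2*K**2 + 110 = 110 + 2*K**2)
j = 11/3 (j = -2/(-2) + (-2)**4/6 = -2*(-1/2) + 16*(1/6) = 1 + 8/3 = 11/3 ≈ 3.6667)
x(k) = 11/3
x(-8)*u(103) = 11*(110 + 2*103**2)/3 = 11*(110 + 2*10609)/3 = 11*(110 + 21218)/3 = (11/3)*21328 = 234608/3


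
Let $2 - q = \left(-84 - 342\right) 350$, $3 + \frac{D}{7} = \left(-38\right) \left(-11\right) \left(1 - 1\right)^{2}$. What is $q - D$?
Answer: $149123$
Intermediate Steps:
$D = -21$ ($D = -21 + 7 \left(-38\right) \left(-11\right) \left(1 - 1\right)^{2} = -21 + 7 \cdot 418 \cdot 0^{2} = -21 + 7 \cdot 418 \cdot 0 = -21 + 7 \cdot 0 = -21 + 0 = -21$)
$q = 149102$ ($q = 2 - \left(-84 - 342\right) 350 = 2 - \left(-426\right) 350 = 2 - -149100 = 2 + 149100 = 149102$)
$q - D = 149102 - -21 = 149102 + 21 = 149123$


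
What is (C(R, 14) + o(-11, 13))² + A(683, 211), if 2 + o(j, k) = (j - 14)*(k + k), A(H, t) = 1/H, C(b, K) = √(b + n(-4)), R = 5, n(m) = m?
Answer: 289456084/683 ≈ 4.2380e+5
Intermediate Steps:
C(b, K) = √(-4 + b) (C(b, K) = √(b - 4) = √(-4 + b))
o(j, k) = -2 + 2*k*(-14 + j) (o(j, k) = -2 + (j - 14)*(k + k) = -2 + (-14 + j)*(2*k) = -2 + 2*k*(-14 + j))
(C(R, 14) + o(-11, 13))² + A(683, 211) = (√(-4 + 5) + (-2 - 28*13 + 2*(-11)*13))² + 1/683 = (√1 + (-2 - 364 - 286))² + 1/683 = (1 - 652)² + 1/683 = (-651)² + 1/683 = 423801 + 1/683 = 289456084/683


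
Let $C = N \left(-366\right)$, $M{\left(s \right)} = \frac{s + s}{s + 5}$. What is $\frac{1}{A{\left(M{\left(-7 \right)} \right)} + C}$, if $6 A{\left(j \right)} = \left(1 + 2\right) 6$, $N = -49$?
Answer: $\frac{1}{17937} \approx 5.5751 \cdot 10^{-5}$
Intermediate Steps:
$M{\left(s \right)} = \frac{2 s}{5 + s}$
$C = 17934$ ($C = \left(-49\right) \left(-366\right) = 17934$)
$A{\left(j \right)} = 3$ ($A{\left(j \right)} = \frac{\left(1 + 2\right) 6}{6} = \frac{3 \cdot 6}{6} = \frac{1}{6} \cdot 18 = 3$)
$\frac{1}{A{\left(M{\left(-7 \right)} \right)} + C} = \frac{1}{3 + 17934} = \frac{1}{17937}$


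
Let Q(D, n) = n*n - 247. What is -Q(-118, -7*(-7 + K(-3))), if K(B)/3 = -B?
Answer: 51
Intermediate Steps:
K(B) = -3*B (K(B) = 3*(-B) = -3*B)
Q(D, n) = -247 + n² (Q(D, n) = n² - 247 = -247 + n²)
-Q(-118, -7*(-7 + K(-3))) = -(-247 + (-7*(-7 - 3*(-3)))²) = -(-247 + (-7*(-7 + 9))²) = -(-247 + (-7*2)²) = -(-247 + (-14)²) = -(-247 + 196) = -1*(-51) = 51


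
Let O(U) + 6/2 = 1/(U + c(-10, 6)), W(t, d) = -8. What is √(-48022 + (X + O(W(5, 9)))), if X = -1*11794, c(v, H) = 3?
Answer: 14*I*√7630/5 ≈ 244.58*I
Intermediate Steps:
X = -11794
O(U) = -3 + 1/(3 + U) (O(U) = -3 + 1/(U + 3) = -3 + 1/(3 + U))
√(-48022 + (X + O(W(5, 9)))) = √(-48022 + (-11794 + (-8 - 3*(-8))/(3 - 8))) = √(-48022 + (-11794 + (-8 + 24)/(-5))) = √(-48022 + (-11794 - ⅕*16)) = √(-48022 + (-11794 - 16/5)) = √(-48022 - 58986/5) = √(-299096/5) = 14*I*√7630/5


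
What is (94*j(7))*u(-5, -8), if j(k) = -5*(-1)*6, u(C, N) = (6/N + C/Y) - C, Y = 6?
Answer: 9635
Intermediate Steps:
u(C, N) = 6/N - 5*C/6 (u(C, N) = (6/N + C/6) - C = 6/N - 5*C/6)
j(k) = 30 (j(k) = 5*6 = 30)
(94*j(7))*u(-5, -8) = (94*30)*(6/(-8) - 5/6*(-5)) = 2820*(6*(-1/8) + 25/6) = 2820*(-3/4 + 25/6) = 2820*(41/12) = 9635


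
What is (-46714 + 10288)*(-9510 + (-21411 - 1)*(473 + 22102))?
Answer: 17607796944660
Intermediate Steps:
(-46714 + 10288)*(-9510 + (-21411 - 1)*(473 + 22102)) = -36426*(-9510 - 21412*22575) = -36426*(-9510 - 483375900) = -36426*(-483385410) = 17607796944660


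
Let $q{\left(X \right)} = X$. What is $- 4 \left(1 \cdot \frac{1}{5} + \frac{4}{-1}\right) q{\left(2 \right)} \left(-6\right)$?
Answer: $- \frac{912}{5} \approx -182.4$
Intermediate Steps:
$- 4 \left(1 \cdot \frac{1}{5} + \frac{4}{-1}\right) q{\left(2 \right)} \left(-6\right) = - 4 \left(1 \cdot \frac{1}{5} + \frac{4}{-1}\right) 2 \left(-6\right) = - 4 \left(1 \cdot \frac{1}{5} + 4 \left(-1\right)\right) 2 \left(-6\right) = - 4 \left(\frac{1}{5} - 4\right) 2 \left(-6\right) = \left(-4\right) \left(- \frac{19}{5}\right) 2 \left(-6\right) = \frac{76}{5} \cdot 2 \left(-6\right) = \frac{152}{5} \left(-6\right) = - \frac{912}{5}$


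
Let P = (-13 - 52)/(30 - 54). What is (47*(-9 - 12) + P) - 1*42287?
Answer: -1038511/24 ≈ -43271.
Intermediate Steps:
P = 65/24 (P = -65/(-24) = -65*(-1/24) = 65/24 ≈ 2.7083)
(47*(-9 - 12) + P) - 1*42287 = (47*(-9 - 12) + 65/24) - 1*42287 = (47*(-21) + 65/24) - 42287 = (-987 + 65/24) - 42287 = -23623/24 - 42287 = -1038511/24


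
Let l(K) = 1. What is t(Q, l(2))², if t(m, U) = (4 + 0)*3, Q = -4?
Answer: 144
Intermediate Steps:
t(m, U) = 12 (t(m, U) = 4*3 = 12)
t(Q, l(2))² = 12² = 144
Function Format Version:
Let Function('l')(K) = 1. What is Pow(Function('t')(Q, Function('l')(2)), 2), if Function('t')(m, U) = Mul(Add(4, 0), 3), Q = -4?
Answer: 144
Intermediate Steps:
Function('t')(m, U) = 12 (Function('t')(m, U) = Mul(4, 3) = 12)
Pow(Function('t')(Q, Function('l')(2)), 2) = Pow(12, 2) = 144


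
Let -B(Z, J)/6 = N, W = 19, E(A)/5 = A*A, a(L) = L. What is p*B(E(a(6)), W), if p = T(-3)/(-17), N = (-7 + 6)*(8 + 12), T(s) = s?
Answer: 360/17 ≈ 21.176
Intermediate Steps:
E(A) = 5*A**2 (E(A) = 5*(A*A) = 5*A**2)
N = -20 (N = -1*20 = -20)
B(Z, J) = 120 (B(Z, J) = -6*(-20) = 120)
p = 3/17 (p = -3/(-17) = -3*(-1/17) = 3/17 ≈ 0.17647)
p*B(E(a(6)), W) = (3/17)*120 = 360/17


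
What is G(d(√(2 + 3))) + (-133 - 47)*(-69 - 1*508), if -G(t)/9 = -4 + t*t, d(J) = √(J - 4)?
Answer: 103932 - 9*√5 ≈ 1.0391e+5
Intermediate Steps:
d(J) = √(-4 + J)
G(t) = 36 - 9*t² (G(t) = -9*(-4 + t*t) = -9*(-4 + t²) = 36 - 9*t²)
G(d(√(2 + 3))) + (-133 - 47)*(-69 - 1*508) = (36 - (-36 + 9*√(2 + 3))) + (-133 - 47)*(-69 - 1*508) = (36 - (-36 + 9*√5)) - 180*(-69 - 508) = (36 - 9*(-4 + √5)) - 180*(-577) = (36 + (36 - 9*√5)) + 103860 = (72 - 9*√5) + 103860 = 103932 - 9*√5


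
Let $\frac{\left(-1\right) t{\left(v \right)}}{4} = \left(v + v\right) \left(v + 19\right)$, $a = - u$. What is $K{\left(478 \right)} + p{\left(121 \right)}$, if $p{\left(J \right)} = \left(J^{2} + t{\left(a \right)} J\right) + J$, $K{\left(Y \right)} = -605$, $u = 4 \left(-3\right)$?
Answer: $-345939$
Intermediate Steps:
$u = -12$
$a = 12$ ($a = \left(-1\right) \left(-12\right) = 12$)
$t{\left(v \right)} = - 8 v \left(19 + v\right)$ ($t{\left(v \right)} = - 4 \left(v + v\right) \left(v + 19\right) = - 4 \cdot 2 v \left(19 + v\right) = - 8 v \left(19 + v\right)$)
$p{\left(J \right)} = J^{2} - 2975 J$ ($p{\left(J \right)} = \left(J^{2} + \left(-8\right) 12 \left(19 + 12\right) J\right) + J = \left(J^{2} + \left(-8\right) 12 \cdot 31 J\right) + J = \left(J^{2} - 2976 J\right) + J = J^{2} - 2975 J$)
$K{\left(478 \right)} + p{\left(121 \right)} = -605 + 121 \left(-2975 + 121\right) = -605 + 121 \left(-2854\right) = -605 - 345334 = -345939$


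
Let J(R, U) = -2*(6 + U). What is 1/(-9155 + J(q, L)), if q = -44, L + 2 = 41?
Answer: -1/9245 ≈ -0.00010817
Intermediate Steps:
L = 39 (L = -2 + 41 = 39)
J(R, U) = -12 - 2*U
1/(-9155 + J(q, L)) = 1/(-9155 + (-12 - 2*39)) = 1/(-9155 + (-12 - 78)) = 1/(-9155 - 90) = 1/(-9245) = -1/9245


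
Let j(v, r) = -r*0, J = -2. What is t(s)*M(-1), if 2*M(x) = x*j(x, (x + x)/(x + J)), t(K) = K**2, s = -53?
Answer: 0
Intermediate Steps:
j(v, r) = 0
M(x) = 0 (M(x) = (x*0)/2 = (1/2)*0 = 0)
t(s)*M(-1) = (-53)**2*0 = 2809*0 = 0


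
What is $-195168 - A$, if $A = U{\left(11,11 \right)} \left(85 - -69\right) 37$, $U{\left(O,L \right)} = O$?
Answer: $-257846$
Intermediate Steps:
$A = 62678$ ($A = 11 \left(85 - -69\right) 37 = 11 \left(85 + 69\right) 37 = 11 \cdot 154 \cdot 37 = 1694 \cdot 37 = 62678$)
$-195168 - A = -195168 - 62678 = -257846$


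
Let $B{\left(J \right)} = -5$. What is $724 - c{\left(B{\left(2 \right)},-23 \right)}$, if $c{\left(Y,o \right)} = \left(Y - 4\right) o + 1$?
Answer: $516$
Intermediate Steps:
$c{\left(Y,o \right)} = 1 + o \left(-4 + Y\right)$ ($c{\left(Y,o \right)} = \left(Y - 4\right) o + 1 = \left(-4 + Y\right) o + 1 = o \left(-4 + Y\right) + 1 = 1 + o \left(-4 + Y\right)$)
$724 - c{\left(B{\left(2 \right)},-23 \right)} = 724 - \left(1 - -92 - -115\right) = 724 - \left(1 + 92 + 115\right) = 724 - 208 = 516$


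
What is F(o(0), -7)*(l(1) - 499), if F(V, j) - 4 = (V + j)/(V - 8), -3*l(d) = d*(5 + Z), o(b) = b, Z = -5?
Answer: -19461/8 ≈ -2432.6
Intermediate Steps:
l(d) = 0 (l(d) = -d*(5 - 5)/3 = -d*0/3 = -1/3*0 = 0)
F(V, j) = 4 + (V + j)/(-8 + V) (F(V, j) = 4 + (V + j)/(V - 8) = 4 + (V + j)/(-8 + V))
F(o(0), -7)*(l(1) - 499) = ((-32 - 7 + 5*0)/(-8 + 0))*(0 - 499) = ((-32 - 7 + 0)/(-8))*(-499) = -1/8*(-39)*(-499) = (39/8)*(-499) = -19461/8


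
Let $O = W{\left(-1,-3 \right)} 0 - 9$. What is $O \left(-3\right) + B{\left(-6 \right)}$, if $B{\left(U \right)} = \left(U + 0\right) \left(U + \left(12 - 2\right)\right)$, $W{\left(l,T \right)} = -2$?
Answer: $3$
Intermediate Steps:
$B{\left(U \right)} = U \left(10 + U\right)$ ($B{\left(U \right)} = U \left(U + 10\right) = U \left(10 + U\right)$)
$O = -9$ ($O = \left(-2\right) 0 - 9 = 0 - 9 = -9$)
$O \left(-3\right) + B{\left(-6 \right)} = \left(-9\right) \left(-3\right) - 6 \left(10 - 6\right) = 27 - 24 = 3$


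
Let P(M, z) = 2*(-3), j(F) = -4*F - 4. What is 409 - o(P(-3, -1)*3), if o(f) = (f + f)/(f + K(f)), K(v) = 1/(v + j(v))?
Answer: 365891/899 ≈ 407.00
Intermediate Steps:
j(F) = -4 - 4*F
P(M, z) = -6
K(v) = 1/(-4 - 3*v) (K(v) = 1/(v + (-4 - 4*v)) = 1/(-4 - 3*v))
o(f) = 2*f/(f - 1/(4 + 3*f)) (o(f) = (f + f)/(f - 1/(4 + 3*f)) = (2*f)/(f - 1/(4 + 3*f)) = 2*f/(f - 1/(4 + 3*f)))
409 - o(P(-3, -1)*3) = 409 - 2*(-6*3)*(4 + 3*(-6*3))/(-1 + (-6*3)*(4 + 3*(-6*3))) = 409 - 2*(-18)*(4 + 3*(-18))/(-1 - 18*(4 + 3*(-18))) = 409 - 2*(-18)*(4 - 54)/(-1 - 18*(4 - 54)) = 409 - 2*(-18)*(-50)/(-1 - 18*(-50)) = 409 - 2*(-18)*(-50)/(-1 + 900) = 409 - 2*(-18)*(-50)/899 = 409 - 1*1800/899 = 409 - 1800/899 = 365891/899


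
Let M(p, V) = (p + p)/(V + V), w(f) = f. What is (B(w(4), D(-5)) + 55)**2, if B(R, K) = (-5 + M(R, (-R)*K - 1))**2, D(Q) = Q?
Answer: 791634496/130321 ≈ 6074.5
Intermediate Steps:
M(p, V) = p/V (M(p, V) = (2*p)/((2*V)) = (2*p)*(1/(2*V)) = p/V)
B(R, K) = (-5 + R/(-1 - K*R))**2 (B(R, K) = (-5 + R/((-R)*K - 1))**2 = (-5 + R/(-K*R - 1))**2 = (-5 + R/(-1 - K*R))**2)
(B(w(4), D(-5)) + 55)**2 = ((5 + 4/(1 - 5*4))**2 + 55)**2 = ((5 + 4/(1 - 20))**2 + 55)**2 = ((5 + 4/(-19))**2 + 55)**2 = ((5 + 4*(-1/19))**2 + 55)**2 = ((5 - 4/19)**2 + 55)**2 = ((91/19)**2 + 55)**2 = (8281/361 + 55)**2 = (28136/361)**2 = 791634496/130321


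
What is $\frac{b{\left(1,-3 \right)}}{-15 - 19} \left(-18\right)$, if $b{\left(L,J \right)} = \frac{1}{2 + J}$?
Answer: $- \frac{9}{17} \approx -0.52941$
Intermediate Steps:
$\frac{b{\left(1,-3 \right)}}{-15 - 19} \left(-18\right) = \frac{1}{\left(2 - 3\right) \left(-15 - 19\right)} \left(-18\right) = \frac{1}{\left(-1\right) \left(-34\right)} \left(-18\right) = \left(-1\right) \left(- \frac{1}{34}\right) \left(-18\right) = \frac{1}{34} \left(-18\right) = - \frac{9}{17}$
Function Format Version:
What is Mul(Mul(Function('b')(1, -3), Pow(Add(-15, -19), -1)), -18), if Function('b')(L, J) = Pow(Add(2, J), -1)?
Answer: Rational(-9, 17) ≈ -0.52941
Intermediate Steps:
Mul(Mul(Function('b')(1, -3), Pow(Add(-15, -19), -1)), -18) = Mul(Mul(Pow(Add(2, -3), -1), Pow(Add(-15, -19), -1)), -18) = Mul(Mul(Pow(-1, -1), Pow(-34, -1)), -18) = Mul(Mul(-1, Rational(-1, 34)), -18) = Mul(Rational(1, 34), -18) = Rational(-9, 17)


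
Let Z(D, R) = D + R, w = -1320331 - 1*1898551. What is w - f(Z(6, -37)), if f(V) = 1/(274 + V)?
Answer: -782188327/243 ≈ -3.2189e+6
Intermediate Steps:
w = -3218882 (w = -1320331 - 1898551 = -3218882)
w - f(Z(6, -37)) = -3218882 - 1/(274 + (6 - 37)) = -3218882 - 1/(274 - 31) = -3218882 - 1/243 = -782188327/243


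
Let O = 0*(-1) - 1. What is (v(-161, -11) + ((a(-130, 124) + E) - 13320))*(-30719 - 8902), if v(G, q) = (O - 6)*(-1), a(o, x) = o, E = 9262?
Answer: 165655401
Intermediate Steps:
O = -1 (O = 0 - 1 = -1)
v(G, q) = 7 (v(G, q) = (-1 - 6)*(-1) = -7*(-1) = 7)
(v(-161, -11) + ((a(-130, 124) + E) - 13320))*(-30719 - 8902) = (7 + ((-130 + 9262) - 13320))*(-30719 - 8902) = (7 + (9132 - 13320))*(-39621) = (7 - 4188)*(-39621) = -4181*(-39621) = 165655401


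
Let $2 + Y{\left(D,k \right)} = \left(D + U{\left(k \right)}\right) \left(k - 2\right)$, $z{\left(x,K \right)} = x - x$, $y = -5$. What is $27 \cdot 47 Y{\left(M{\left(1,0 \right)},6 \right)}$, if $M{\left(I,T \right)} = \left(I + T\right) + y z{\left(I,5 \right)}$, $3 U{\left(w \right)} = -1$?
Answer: $846$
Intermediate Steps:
$z{\left(x,K \right)} = 0$
$U{\left(w \right)} = - \frac{1}{3}$ ($U{\left(w \right)} = \frac{1}{3} \left(-1\right) = - \frac{1}{3}$)
$M{\left(I,T \right)} = I + T$ ($M{\left(I,T \right)} = \left(I + T\right) - 0 = \left(I + T\right) + 0 = I + T$)
$Y{\left(D,k \right)} = -2 + \left(-2 + k\right) \left(- \frac{1}{3} + D\right)$ ($Y{\left(D,k \right)} = -2 + \left(D - \frac{1}{3}\right) \left(k - 2\right) = -2 + \left(- \frac{1}{3} + D\right) \left(-2 + k\right) = -2 + \left(-2 + k\right) \left(- \frac{1}{3} + D\right)$)
$27 \cdot 47 Y{\left(M{\left(1,0 \right)},6 \right)} = 27 \cdot 47 \left(- \frac{4}{3} - 2 \left(1 + 0\right) - 2 + \left(1 + 0\right) 6\right) = 1269 \left(- \frac{4}{3} - 2 - 2 + 1 \cdot 6\right) = 1269 \left(- \frac{4}{3} - 2 - 2 + 6\right) = 1269 \cdot \frac{2}{3} = 846$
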